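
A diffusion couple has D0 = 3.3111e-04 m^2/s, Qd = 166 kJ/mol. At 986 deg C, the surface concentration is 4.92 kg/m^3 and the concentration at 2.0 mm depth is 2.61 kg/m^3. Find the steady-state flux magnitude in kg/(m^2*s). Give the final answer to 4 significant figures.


Step 1: D = D0 * exp(-Qd/(R*T))
T = 986 + 273.15 = 1259.15 K
D = 3.3111e-04 * exp(-166e3 / (8.314 * 1259.15)) = 4.29904e-11 m^2/s
Step 2: J = D * (C1 - C2) / dx
J = 4.29904e-11 * (4.92 - 2.61) / 2e-03
J = 4.965e-08 kg/(m^2*s)


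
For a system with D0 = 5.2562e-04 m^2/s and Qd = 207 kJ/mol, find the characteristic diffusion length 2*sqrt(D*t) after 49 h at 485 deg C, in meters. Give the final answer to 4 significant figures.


Step 1: D = D0 * exp(-Qd/(R*T))
T = 758.15 K
D = 5.2562e-04 * exp(-207e3 / (8.314 * 758.15)) = 2.87326e-18 m^2/s
Step 2: L = 2*sqrt(D*t)
t = 49 h = 176400 s
L = 2*sqrt(2.87326e-18 * 176400) = 1.424e-06 m


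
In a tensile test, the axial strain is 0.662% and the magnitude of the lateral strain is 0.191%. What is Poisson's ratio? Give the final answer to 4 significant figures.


nu = -epsilon_lat / epsilon_axial
Lateral strain is contraction (negative), so using magnitudes:
nu = 0.191 / 0.662
nu = 0.2885


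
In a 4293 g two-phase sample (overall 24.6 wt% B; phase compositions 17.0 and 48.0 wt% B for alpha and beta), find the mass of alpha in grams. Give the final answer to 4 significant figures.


f_alpha = (C_beta - C0) / (C_beta - C_alpha)
f_alpha = (48.0 - 24.6) / (48.0 - 17.0) = 0.754839
m_alpha = f_alpha * m_total = 0.754839 * 4293 = 3241 g


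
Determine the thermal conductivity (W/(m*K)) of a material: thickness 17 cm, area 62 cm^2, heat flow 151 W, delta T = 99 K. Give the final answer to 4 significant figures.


k = Q*L / (A*dT)
L = 0.17 m, A = 6.2e-03 m^2
k = 151 * 0.17 / (6.2e-03 * 99)
k = 41.82 W/(m*K)


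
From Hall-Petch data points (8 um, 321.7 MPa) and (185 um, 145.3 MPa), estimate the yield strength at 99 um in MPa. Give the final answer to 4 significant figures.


sigma_y = sigma0 + k / sqrt(d)
1/sqrt(d1) = 1/sqrt(8e-06) = 353.553;  1/sqrt(d2) = 73.5215
k = (sigma1 - sigma2) / (1/sqrt(d1) - 1/sqrt(d2)) = (321.7 - 145.3) / (353.553 - 73.5215) = 0.629928 MPa*m^0.5
sigma0 = sigma1 - k/sqrt(d1) = 321.7 - 0.629928*353.553 = 98.9868 MPa
sigma_y(d3) = 98.9868 + 0.629928 / sqrt(9.9e-05) = 162.3 MPa


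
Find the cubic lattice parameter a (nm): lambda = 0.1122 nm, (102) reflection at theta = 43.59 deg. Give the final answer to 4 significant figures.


d = lambda / (2*sin(theta))
d = 0.1122 / (2*sin(43.59 deg))
d = 0.0813641 nm
a = d * sqrt(h^2+k^2+l^2) = 0.0813641 * sqrt(5)
a = 0.1819 nm


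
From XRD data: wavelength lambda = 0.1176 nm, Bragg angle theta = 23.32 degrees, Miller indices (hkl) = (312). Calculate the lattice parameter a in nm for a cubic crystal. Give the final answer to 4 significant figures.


d = lambda / (2*sin(theta))
d = 0.1176 / (2*sin(23.32 deg))
d = 0.148535 nm
a = d * sqrt(h^2+k^2+l^2) = 0.148535 * sqrt(14)
a = 0.5558 nm


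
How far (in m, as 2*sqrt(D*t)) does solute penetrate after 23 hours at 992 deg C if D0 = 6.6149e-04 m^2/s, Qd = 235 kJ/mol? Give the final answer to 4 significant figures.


Step 1: D = D0 * exp(-Qd/(R*T))
T = 1265.15 K
D = 6.6149e-04 * exp(-235e3 / (8.314 * 1265.15)) = 1.31116e-13 m^2/s
Step 2: L = 2*sqrt(D*t)
t = 23 h = 82800 s
L = 2*sqrt(1.31116e-13 * 82800) = 2.084e-04 m


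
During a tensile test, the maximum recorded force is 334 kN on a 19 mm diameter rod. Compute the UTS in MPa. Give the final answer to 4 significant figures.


A0 = pi*(d/2)^2 = pi*(19/2)^2 = 283.529 mm^2
UTS = F_max / A0 = 334*1000 / 283.529
UTS = 1178 MPa


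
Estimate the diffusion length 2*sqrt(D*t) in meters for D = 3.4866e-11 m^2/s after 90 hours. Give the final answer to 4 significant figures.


t = 90 hr = 324000 s
Diffusion length = 2*sqrt(D*t)
= 2*sqrt(3.4866e-11 * 324000)
= 6.722e-03 m


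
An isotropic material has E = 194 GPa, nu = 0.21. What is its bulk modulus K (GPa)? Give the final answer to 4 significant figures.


K = E / (3*(1-2*nu))
K = 194 / (3*(1-2*0.21))
K = 111.5 GPa


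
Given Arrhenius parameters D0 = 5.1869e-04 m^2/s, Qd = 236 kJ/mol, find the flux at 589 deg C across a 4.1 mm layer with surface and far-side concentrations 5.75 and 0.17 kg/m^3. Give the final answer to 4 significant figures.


Step 1: D = D0 * exp(-Qd/(R*T))
T = 589 + 273.15 = 862.15 K
D = 5.1869e-04 * exp(-236e3 / (8.314 * 862.15)) = 2.60604e-18 m^2/s
Step 2: J = D * (C1 - C2) / dx
J = 2.60604e-18 * (5.75 - 0.17) / 4.1e-03
J = 3.547e-15 kg/(m^2*s)


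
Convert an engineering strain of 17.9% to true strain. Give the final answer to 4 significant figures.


epsilon_true = ln(1 + epsilon_eng)
epsilon_true = ln(1 + 0.179)
epsilon_true = 0.1647


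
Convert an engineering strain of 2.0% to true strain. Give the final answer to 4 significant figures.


epsilon_true = ln(1 + epsilon_eng)
epsilon_true = ln(1 + 0.02)
epsilon_true = 0.0198


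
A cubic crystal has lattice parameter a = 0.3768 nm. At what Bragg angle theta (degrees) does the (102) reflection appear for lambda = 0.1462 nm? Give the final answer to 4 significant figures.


d = a / sqrt(h^2+k^2+l^2)
d = 0.3768 / sqrt(5) = 0.16851 nm
lambda = 2*d*sin(theta)  =>  sin(theta) = lambda / (2*d)
sin(theta) = 0.1462 / (2 * 0.16851) = 0.433802
theta = 25.71 deg


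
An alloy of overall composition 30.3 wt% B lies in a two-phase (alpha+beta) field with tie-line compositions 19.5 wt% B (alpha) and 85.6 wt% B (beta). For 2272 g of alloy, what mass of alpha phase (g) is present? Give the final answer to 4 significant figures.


f_alpha = (C_beta - C0) / (C_beta - C_alpha)
f_alpha = (85.6 - 30.3) / (85.6 - 19.5) = 0.836611
m_alpha = f_alpha * m_total = 0.836611 * 2272 = 1901 g


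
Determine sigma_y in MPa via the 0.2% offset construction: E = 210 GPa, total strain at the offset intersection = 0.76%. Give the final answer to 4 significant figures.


Offset strain = 0.002
Elastic strain at yield = total_strain - offset = 7.6e-03 - 0.002 = 5.6e-03
sigma_y = E * elastic_strain = 210000 * 5.6e-03
sigma_y = 1176 MPa


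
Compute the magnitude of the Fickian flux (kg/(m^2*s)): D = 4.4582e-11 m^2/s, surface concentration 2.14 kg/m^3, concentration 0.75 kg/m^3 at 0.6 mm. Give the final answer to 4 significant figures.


J = -D * (dC/dx) = D * (C1 - C2) / dx
J = 4.4582e-11 * (2.14 - 0.75) / 6e-04
J = 1.033e-07 kg/(m^2*s)


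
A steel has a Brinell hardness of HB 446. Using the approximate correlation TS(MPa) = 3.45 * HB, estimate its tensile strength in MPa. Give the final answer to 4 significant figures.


TS (MPa) = 3.45 * HB
TS = 3.45 * 446
TS = 1539 MPa


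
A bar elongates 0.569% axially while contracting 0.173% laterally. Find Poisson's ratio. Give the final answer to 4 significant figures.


nu = -epsilon_lat / epsilon_axial
Lateral strain is contraction (negative), so using magnitudes:
nu = 0.173 / 0.569
nu = 0.304


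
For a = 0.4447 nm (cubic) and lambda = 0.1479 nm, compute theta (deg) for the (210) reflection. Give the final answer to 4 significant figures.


d = a / sqrt(h^2+k^2+l^2)
d = 0.4447 / sqrt(5) = 0.198876 nm
lambda = 2*d*sin(theta)  =>  sin(theta) = lambda / (2*d)
sin(theta) = 0.1479 / (2 * 0.198876) = 0.37184
theta = 21.83 deg


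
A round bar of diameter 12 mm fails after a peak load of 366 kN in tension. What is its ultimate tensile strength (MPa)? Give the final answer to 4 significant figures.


A0 = pi*(d/2)^2 = pi*(12/2)^2 = 113.097 mm^2
UTS = F_max / A0 = 366*1000 / 113.097
UTS = 3236 MPa


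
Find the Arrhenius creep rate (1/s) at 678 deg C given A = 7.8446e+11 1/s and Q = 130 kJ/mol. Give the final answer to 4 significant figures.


rate = A * exp(-Q / (R*T))
T = 678 + 273.15 = 951.15 K
rate = 7.8446e+11 * exp(-130e3 / (8.314 * 951.15))
rate = 56890 1/s


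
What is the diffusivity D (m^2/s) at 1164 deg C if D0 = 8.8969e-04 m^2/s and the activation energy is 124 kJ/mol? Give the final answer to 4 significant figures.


D = D0 * exp(-Qd / (R*T))
T = 1437.15 K
D = 8.8969e-04 * exp(-124e3 / (8.314 * 1437.15))
D = 2.768e-08 m^2/s


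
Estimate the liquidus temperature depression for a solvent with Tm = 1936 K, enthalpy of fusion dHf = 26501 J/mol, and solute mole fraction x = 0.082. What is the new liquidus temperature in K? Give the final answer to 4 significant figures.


dT = R*Tm^2*x / dHf
dT = 8.314 * 1936^2 * 0.082 / 26501
dT = 96.4212 K
T_new = 1936 - 96.4212 = 1840 K


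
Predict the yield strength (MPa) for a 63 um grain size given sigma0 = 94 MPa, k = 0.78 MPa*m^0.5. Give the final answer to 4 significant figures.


sigma_y = sigma0 + k / sqrt(d)
d = 63 um = 6.3e-05 m
sigma_y = 94 + 0.78 / sqrt(6.3e-05)
sigma_y = 192.3 MPa


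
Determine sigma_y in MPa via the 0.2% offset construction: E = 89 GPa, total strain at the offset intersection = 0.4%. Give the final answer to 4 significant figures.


Offset strain = 0.002
Elastic strain at yield = total_strain - offset = 4e-03 - 0.002 = 2e-03
sigma_y = E * elastic_strain = 89000 * 2e-03
sigma_y = 178 MPa


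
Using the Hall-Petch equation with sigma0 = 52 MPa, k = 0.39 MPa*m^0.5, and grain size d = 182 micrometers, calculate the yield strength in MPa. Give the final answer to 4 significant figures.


sigma_y = sigma0 + k / sqrt(d)
d = 182 um = 1.82e-04 m
sigma_y = 52 + 0.39 / sqrt(1.82e-04)
sigma_y = 80.91 MPa


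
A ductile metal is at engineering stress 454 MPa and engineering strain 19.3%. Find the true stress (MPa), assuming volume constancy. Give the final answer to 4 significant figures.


sigma_true = sigma_eng * (1 + epsilon_eng)
sigma_true = 454 * (1 + 0.193)
sigma_true = 541.6 MPa


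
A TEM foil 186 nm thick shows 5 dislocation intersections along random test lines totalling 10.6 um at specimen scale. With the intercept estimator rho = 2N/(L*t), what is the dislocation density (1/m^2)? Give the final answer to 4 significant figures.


rho = 2N / (L * t)
L = 10.6 um = 1.06e-05 m, t = 186 nm = 1.86e-07 m
rho = 2 * 5 / (1.06e-05 * 1.86e-07)
rho = 5.072e+12 1/m^2


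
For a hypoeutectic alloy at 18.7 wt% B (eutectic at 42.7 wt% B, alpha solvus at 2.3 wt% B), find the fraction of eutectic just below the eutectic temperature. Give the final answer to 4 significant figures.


f_primary = (C_e - C0) / (C_e - C_alpha_max)
f_primary = (42.7 - 18.7) / (42.7 - 2.3)
f_primary = 0.594059
f_eutectic = 1 - 0.594059 = 0.4059


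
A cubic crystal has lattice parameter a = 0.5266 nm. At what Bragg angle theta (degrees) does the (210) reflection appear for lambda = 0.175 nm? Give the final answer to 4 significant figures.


d = a / sqrt(h^2+k^2+l^2)
d = 0.5266 / sqrt(5) = 0.235503 nm
lambda = 2*d*sin(theta)  =>  sin(theta) = lambda / (2*d)
sin(theta) = 0.175 / (2 * 0.235503) = 0.371546
theta = 21.81 deg


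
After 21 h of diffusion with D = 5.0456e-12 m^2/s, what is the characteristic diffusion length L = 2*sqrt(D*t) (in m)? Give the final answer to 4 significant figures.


t = 21 hr = 75600 s
Diffusion length = 2*sqrt(D*t)
= 2*sqrt(5.0456e-12 * 75600)
= 1.235e-03 m


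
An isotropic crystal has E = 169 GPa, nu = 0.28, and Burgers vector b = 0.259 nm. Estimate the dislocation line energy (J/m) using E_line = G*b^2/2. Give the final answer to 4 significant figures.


Step 1: G = E / (2*(1+nu))
G = 169 / (2*(1+0.28)) = 66.0156 GPa = 6.60156e+10 Pa
Step 2: E_line = G*b^2/2
b = 0.259 nm = 2.59e-10 m
E_line = 0.5 * 6.60156e+10 * (2.59e-10)^2 = 2.214e-09 J/m


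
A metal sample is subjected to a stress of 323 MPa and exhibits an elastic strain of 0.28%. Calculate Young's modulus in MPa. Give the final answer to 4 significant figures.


E = sigma / epsilon
epsilon = 0.28% = 2.8e-03
E = 323 / 2.8e-03
E = 115400 MPa


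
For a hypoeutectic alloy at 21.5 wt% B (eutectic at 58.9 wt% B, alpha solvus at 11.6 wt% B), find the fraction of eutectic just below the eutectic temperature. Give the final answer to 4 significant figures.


f_primary = (C_e - C0) / (C_e - C_alpha_max)
f_primary = (58.9 - 21.5) / (58.9 - 11.6)
f_primary = 0.790698
f_eutectic = 1 - 0.790698 = 0.2093


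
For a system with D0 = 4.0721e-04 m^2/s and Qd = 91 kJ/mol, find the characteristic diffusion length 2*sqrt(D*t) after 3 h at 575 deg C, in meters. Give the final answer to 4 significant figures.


Step 1: D = D0 * exp(-Qd/(R*T))
T = 848.15 K
D = 4.0721e-04 * exp(-91e3 / (8.314 * 848.15)) = 1.01214e-09 m^2/s
Step 2: L = 2*sqrt(D*t)
t = 3 h = 10800 s
L = 2*sqrt(1.01214e-09 * 10800) = 6.612e-03 m


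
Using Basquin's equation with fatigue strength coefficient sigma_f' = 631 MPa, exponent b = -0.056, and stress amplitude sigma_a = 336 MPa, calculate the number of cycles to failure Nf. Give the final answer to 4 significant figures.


sigma_a = sigma_f' * (2*Nf)^b
2*Nf = (sigma_a / sigma_f')^(1/b)
2*Nf = (336 / 631)^(1/-0.056)
2*Nf = 77147.7
Nf = 38570 cycles


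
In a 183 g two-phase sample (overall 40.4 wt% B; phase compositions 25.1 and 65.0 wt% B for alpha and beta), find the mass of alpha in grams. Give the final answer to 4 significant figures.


f_alpha = (C_beta - C0) / (C_beta - C_alpha)
f_alpha = (65.0 - 40.4) / (65.0 - 25.1) = 0.616541
m_alpha = f_alpha * m_total = 0.616541 * 183 = 112.8 g


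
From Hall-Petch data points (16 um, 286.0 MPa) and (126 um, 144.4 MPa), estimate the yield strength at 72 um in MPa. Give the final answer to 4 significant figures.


sigma_y = sigma0 + k / sqrt(d)
1/sqrt(d1) = 1/sqrt(1.6e-05) = 250;  1/sqrt(d2) = 89.0871
k = (sigma1 - sigma2) / (1/sqrt(d1) - 1/sqrt(d2)) = (286.0 - 144.4) / (250 - 89.0871) = 0.879979 MPa*m^0.5
sigma0 = sigma1 - k/sqrt(d1) = 286.0 - 0.879979*250 = 66.0052 MPa
sigma_y(d3) = 66.0052 + 0.879979 / sqrt(7.2e-05) = 169.7 MPa


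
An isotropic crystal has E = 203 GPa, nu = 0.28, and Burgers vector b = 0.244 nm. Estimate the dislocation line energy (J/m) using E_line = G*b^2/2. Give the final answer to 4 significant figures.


Step 1: G = E / (2*(1+nu))
G = 203 / (2*(1+0.28)) = 79.2969 GPa = 7.92969e+10 Pa
Step 2: E_line = G*b^2/2
b = 0.244 nm = 2.44e-10 m
E_line = 0.5 * 7.92969e+10 * (2.44e-10)^2 = 2.361e-09 J/m


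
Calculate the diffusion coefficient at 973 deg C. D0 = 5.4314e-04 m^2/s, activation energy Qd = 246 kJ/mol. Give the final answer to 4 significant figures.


D = D0 * exp(-Qd / (R*T))
T = 1246.15 K
D = 5.4314e-04 * exp(-246e3 / (8.314 * 1246.15))
D = 2.649e-14 m^2/s


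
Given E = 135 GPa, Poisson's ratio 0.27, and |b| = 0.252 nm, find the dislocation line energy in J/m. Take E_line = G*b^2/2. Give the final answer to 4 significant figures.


Step 1: G = E / (2*(1+nu))
G = 135 / (2*(1+0.27)) = 53.1496 GPa = 5.31496e+10 Pa
Step 2: E_line = G*b^2/2
b = 0.252 nm = 2.52e-10 m
E_line = 0.5 * 5.31496e+10 * (2.52e-10)^2 = 1.688e-09 J/m


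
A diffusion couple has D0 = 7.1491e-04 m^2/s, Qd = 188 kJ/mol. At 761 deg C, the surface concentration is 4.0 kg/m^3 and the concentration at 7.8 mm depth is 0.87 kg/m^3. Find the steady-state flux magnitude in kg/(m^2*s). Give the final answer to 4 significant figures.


Step 1: D = D0 * exp(-Qd/(R*T))
T = 761 + 273.15 = 1034.15 K
D = 7.1491e-04 * exp(-188e3 / (8.314 * 1034.15)) = 2.28076e-13 m^2/s
Step 2: J = D * (C1 - C2) / dx
J = 2.28076e-13 * (4.0 - 0.87) / 7.8e-03
J = 9.152e-11 kg/(m^2*s)


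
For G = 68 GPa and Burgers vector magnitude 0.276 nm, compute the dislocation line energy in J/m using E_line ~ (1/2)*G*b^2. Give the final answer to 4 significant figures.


E = G*b^2/2
b = 0.276 nm = 2.76e-10 m
G = 68 GPa = 6.8e+10 Pa
E = 0.5 * 6.8e+10 * (2.76e-10)^2
E = 2.59e-09 J/m


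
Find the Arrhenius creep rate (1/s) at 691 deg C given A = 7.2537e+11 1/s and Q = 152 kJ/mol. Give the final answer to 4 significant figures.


rate = A * exp(-Q / (R*T))
T = 691 + 273.15 = 964.15 K
rate = 7.2537e+11 * exp(-152e3 / (8.314 * 964.15))
rate = 4221 1/s


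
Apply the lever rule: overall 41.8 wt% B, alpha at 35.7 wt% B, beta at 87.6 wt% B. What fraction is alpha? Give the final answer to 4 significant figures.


f_alpha = (C_beta - C0) / (C_beta - C_alpha)
f_alpha = (87.6 - 41.8) / (87.6 - 35.7)
f_alpha = 0.8825


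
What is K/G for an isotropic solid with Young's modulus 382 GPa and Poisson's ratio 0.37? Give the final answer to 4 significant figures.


G = E / (2*(1+nu))
G = 382 / (2*(1+0.37)) = 139.416 GPa
K = E / (3*(1-2*nu))
K = 382 / (3*(1-2*0.37)) = 489.744 GPa
K/G = 489.744 / 139.416 = 3.513


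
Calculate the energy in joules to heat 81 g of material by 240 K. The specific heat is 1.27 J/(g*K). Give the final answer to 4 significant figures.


Q = m * cp * dT
Q = 81 * 1.27 * 240
Q = 24690 J


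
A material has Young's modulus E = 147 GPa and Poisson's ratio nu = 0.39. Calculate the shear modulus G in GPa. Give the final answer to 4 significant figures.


G = E / (2*(1+nu))
G = 147 / (2*(1+0.39))
G = 52.88 GPa


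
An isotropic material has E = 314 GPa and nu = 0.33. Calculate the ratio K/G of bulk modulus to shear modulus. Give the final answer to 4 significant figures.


G = E / (2*(1+nu))
G = 314 / (2*(1+0.33)) = 118.045 GPa
K = E / (3*(1-2*nu))
K = 314 / (3*(1-2*0.33)) = 307.843 GPa
K/G = 307.843 / 118.045 = 2.608


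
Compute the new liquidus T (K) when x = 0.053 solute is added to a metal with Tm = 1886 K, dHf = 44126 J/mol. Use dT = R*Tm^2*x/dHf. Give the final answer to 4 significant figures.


dT = R*Tm^2*x / dHf
dT = 8.314 * 1886^2 * 0.053 / 44126
dT = 35.5201 K
T_new = 1886 - 35.5201 = 1850 K


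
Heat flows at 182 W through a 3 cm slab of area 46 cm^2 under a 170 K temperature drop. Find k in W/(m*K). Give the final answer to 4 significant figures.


k = Q*L / (A*dT)
L = 0.03 m, A = 4.6e-03 m^2
k = 182 * 0.03 / (4.6e-03 * 170)
k = 6.982 W/(m*K)


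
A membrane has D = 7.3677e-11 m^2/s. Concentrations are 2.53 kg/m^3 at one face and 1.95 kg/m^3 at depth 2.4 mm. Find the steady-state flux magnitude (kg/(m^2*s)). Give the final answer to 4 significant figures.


J = -D * (dC/dx) = D * (C1 - C2) / dx
J = 7.3677e-11 * (2.53 - 1.95) / 2.4e-03
J = 1.781e-08 kg/(m^2*s)


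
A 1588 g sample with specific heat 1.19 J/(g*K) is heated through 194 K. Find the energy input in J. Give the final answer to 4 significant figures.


Q = m * cp * dT
Q = 1588 * 1.19 * 194
Q = 366600 J


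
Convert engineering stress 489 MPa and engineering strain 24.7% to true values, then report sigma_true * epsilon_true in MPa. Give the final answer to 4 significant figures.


sigma_true = sigma_eng * (1 + epsilon_eng)
sigma_true = 489 * (1 + 0.247) = 609.783 MPa
epsilon_true = ln(1 + epsilon_eng)
epsilon_true = ln(1 + 0.247) = 0.220741
sigma_true * epsilon_true = 609.783 * 0.220741 = 134.6 MPa


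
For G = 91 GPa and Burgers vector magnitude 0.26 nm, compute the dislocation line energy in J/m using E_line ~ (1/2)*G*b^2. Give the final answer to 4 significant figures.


E = G*b^2/2
b = 0.26 nm = 2.6e-10 m
G = 91 GPa = 9.1e+10 Pa
E = 0.5 * 9.1e+10 * (2.6e-10)^2
E = 3.076e-09 J/m


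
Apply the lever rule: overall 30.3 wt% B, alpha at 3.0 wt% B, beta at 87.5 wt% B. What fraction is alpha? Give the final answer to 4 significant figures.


f_alpha = (C_beta - C0) / (C_beta - C_alpha)
f_alpha = (87.5 - 30.3) / (87.5 - 3.0)
f_alpha = 0.6769


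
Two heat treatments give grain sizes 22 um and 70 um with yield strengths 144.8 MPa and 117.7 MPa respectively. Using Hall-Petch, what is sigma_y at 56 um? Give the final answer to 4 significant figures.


sigma_y = sigma0 + k / sqrt(d)
1/sqrt(d1) = 1/sqrt(2.2e-05) = 213.201;  1/sqrt(d2) = 119.523
k = (sigma1 - sigma2) / (1/sqrt(d1) - 1/sqrt(d2)) = (144.8 - 117.7) / (213.201 - 119.523) = 0.289289 MPa*m^0.5
sigma0 = sigma1 - k/sqrt(d1) = 144.8 - 0.289289*213.201 = 83.1233 MPa
sigma_y(d3) = 83.1233 + 0.289289 / sqrt(5.6e-05) = 121.8 MPa


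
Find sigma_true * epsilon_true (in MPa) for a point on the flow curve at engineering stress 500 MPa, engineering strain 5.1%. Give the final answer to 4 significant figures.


sigma_true = sigma_eng * (1 + epsilon_eng)
sigma_true = 500 * (1 + 0.051) = 525.5 MPa
epsilon_true = ln(1 + epsilon_eng)
epsilon_true = ln(1 + 0.051) = 0.0497421
sigma_true * epsilon_true = 525.5 * 0.0497421 = 26.14 MPa


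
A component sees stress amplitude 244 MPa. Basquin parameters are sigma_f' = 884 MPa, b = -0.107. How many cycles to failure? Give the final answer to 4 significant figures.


sigma_a = sigma_f' * (2*Nf)^b
2*Nf = (sigma_a / sigma_f')^(1/b)
2*Nf = (244 / 884)^(1/-0.107)
2*Nf = 167835
Nf = 83920 cycles


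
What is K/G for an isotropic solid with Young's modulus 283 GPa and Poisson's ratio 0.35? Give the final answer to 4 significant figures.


G = E / (2*(1+nu))
G = 283 / (2*(1+0.35)) = 104.815 GPa
K = E / (3*(1-2*nu))
K = 283 / (3*(1-2*0.35)) = 314.444 GPa
K/G = 314.444 / 104.815 = 3


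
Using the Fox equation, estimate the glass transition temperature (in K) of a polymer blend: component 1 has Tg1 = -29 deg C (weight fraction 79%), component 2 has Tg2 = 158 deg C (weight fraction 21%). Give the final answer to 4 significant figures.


1/Tg = w1/Tg1 + w2/Tg2 (in Kelvin)
Tg1 = 244.15 K, Tg2 = 431.15 K
1/Tg = 0.79/244.15 + 0.21/431.15
Tg = 268.6 K


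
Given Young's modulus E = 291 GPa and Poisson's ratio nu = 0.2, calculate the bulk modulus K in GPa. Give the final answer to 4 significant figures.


K = E / (3*(1-2*nu))
K = 291 / (3*(1-2*0.2))
K = 161.7 GPa


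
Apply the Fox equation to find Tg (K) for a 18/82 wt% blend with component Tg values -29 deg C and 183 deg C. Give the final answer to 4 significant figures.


1/Tg = w1/Tg1 + w2/Tg2 (in Kelvin)
Tg1 = 244.15 K, Tg2 = 456.15 K
1/Tg = 0.18/244.15 + 0.82/456.15
Tg = 394.5 K


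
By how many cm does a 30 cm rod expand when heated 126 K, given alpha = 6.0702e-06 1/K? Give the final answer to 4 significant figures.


dL = L0 * alpha * dT
dL = 30 * 6.0702e-06 * 126
dL = 0.02295 cm


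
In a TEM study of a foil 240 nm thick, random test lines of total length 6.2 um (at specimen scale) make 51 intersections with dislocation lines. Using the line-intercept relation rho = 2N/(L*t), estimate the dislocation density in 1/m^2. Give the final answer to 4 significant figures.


rho = 2N / (L * t)
L = 6.2 um = 6.2e-06 m, t = 240 nm = 2.4e-07 m
rho = 2 * 51 / (6.2e-06 * 2.4e-07)
rho = 6.855e+13 1/m^2


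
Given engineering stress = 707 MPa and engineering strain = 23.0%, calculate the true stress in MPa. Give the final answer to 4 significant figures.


sigma_true = sigma_eng * (1 + epsilon_eng)
sigma_true = 707 * (1 + 0.23)
sigma_true = 869.6 MPa


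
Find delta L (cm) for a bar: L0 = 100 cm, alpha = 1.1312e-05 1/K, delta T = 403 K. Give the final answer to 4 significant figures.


dL = L0 * alpha * dT
dL = 100 * 1.1312e-05 * 403
dL = 0.4559 cm


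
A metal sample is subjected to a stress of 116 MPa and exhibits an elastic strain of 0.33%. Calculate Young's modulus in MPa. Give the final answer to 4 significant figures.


E = sigma / epsilon
epsilon = 0.33% = 3.3e-03
E = 116 / 3.3e-03
E = 35150 MPa


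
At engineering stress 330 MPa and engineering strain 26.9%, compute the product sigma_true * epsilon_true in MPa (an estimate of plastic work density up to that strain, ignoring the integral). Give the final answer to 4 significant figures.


sigma_true = sigma_eng * (1 + epsilon_eng)
sigma_true = 330 * (1 + 0.269) = 418.77 MPa
epsilon_true = ln(1 + epsilon_eng)
epsilon_true = ln(1 + 0.269) = 0.238229
sigma_true * epsilon_true = 418.77 * 0.238229 = 99.76 MPa


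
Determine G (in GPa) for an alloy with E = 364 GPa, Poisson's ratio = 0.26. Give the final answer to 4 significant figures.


G = E / (2*(1+nu))
G = 364 / (2*(1+0.26))
G = 144.4 GPa


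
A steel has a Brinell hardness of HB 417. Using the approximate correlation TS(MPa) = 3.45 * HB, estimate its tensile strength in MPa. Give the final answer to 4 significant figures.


TS (MPa) = 3.45 * HB
TS = 3.45 * 417
TS = 1439 MPa


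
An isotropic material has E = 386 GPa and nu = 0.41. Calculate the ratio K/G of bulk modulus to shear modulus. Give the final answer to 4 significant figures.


G = E / (2*(1+nu))
G = 386 / (2*(1+0.41)) = 136.879 GPa
K = E / (3*(1-2*nu))
K = 386 / (3*(1-2*0.41)) = 714.815 GPa
K/G = 714.815 / 136.879 = 5.222


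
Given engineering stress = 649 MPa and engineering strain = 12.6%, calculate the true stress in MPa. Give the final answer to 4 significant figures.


sigma_true = sigma_eng * (1 + epsilon_eng)
sigma_true = 649 * (1 + 0.126)
sigma_true = 730.8 MPa


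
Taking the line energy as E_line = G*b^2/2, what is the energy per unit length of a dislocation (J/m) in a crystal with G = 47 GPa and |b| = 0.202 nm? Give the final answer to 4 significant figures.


E = G*b^2/2
b = 0.202 nm = 2.02e-10 m
G = 47 GPa = 4.7e+10 Pa
E = 0.5 * 4.7e+10 * (2.02e-10)^2
E = 9.589e-10 J/m


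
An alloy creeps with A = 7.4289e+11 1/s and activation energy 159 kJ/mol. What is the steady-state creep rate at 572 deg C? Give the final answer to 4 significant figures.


rate = A * exp(-Q / (R*T))
T = 572 + 273.15 = 845.15 K
rate = 7.4289e+11 * exp(-159e3 / (8.314 * 845.15))
rate = 110.5 1/s


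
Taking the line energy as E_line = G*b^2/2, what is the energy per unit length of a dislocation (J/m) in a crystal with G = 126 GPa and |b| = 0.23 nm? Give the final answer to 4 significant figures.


E = G*b^2/2
b = 0.23 nm = 2.3e-10 m
G = 126 GPa = 1.26e+11 Pa
E = 0.5 * 1.26e+11 * (2.3e-10)^2
E = 3.333e-09 J/m


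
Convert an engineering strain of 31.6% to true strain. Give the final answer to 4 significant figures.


epsilon_true = ln(1 + epsilon_eng)
epsilon_true = ln(1 + 0.316)
epsilon_true = 0.2746


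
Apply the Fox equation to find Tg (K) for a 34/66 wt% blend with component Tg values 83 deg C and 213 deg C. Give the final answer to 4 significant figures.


1/Tg = w1/Tg1 + w2/Tg2 (in Kelvin)
Tg1 = 356.15 K, Tg2 = 486.15 K
1/Tg = 0.34/356.15 + 0.66/486.15
Tg = 432.5 K


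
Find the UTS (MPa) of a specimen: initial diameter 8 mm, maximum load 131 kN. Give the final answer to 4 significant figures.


A0 = pi*(d/2)^2 = pi*(8/2)^2 = 50.2655 mm^2
UTS = F_max / A0 = 131*1000 / 50.2655
UTS = 2606 MPa


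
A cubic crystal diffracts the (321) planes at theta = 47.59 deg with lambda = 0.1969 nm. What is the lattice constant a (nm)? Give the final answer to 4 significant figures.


d = lambda / (2*sin(theta))
d = 0.1969 / (2*sin(47.59 deg))
d = 0.13334 nm
a = d * sqrt(h^2+k^2+l^2) = 0.13334 * sqrt(14)
a = 0.4989 nm


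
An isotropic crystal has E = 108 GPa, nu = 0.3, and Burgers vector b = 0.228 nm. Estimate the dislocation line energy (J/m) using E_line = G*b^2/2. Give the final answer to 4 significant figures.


Step 1: G = E / (2*(1+nu))
G = 108 / (2*(1+0.3)) = 41.5385 GPa = 4.15385e+10 Pa
Step 2: E_line = G*b^2/2
b = 0.228 nm = 2.28e-10 m
E_line = 0.5 * 4.15385e+10 * (2.28e-10)^2 = 1.08e-09 J/m


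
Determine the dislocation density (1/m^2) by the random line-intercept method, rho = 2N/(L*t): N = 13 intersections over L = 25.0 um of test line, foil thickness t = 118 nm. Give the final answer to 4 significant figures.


rho = 2N / (L * t)
L = 25.0 um = 2.5e-05 m, t = 118 nm = 1.18e-07 m
rho = 2 * 13 / (2.5e-05 * 1.18e-07)
rho = 8.814e+12 1/m^2


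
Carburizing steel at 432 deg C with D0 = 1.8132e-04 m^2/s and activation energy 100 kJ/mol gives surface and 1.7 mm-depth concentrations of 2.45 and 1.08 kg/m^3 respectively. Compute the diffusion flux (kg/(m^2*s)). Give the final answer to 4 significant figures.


Step 1: D = D0 * exp(-Qd/(R*T))
T = 432 + 273.15 = 705.15 K
D = 1.8132e-04 * exp(-100e3 / (8.314 * 705.15)) = 7.08901e-12 m^2/s
Step 2: J = D * (C1 - C2) / dx
J = 7.08901e-12 * (2.45 - 1.08) / 1.7e-03
J = 5.713e-09 kg/(m^2*s)


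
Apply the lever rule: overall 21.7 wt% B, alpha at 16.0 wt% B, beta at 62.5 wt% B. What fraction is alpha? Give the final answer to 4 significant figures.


f_alpha = (C_beta - C0) / (C_beta - C_alpha)
f_alpha = (62.5 - 21.7) / (62.5 - 16.0)
f_alpha = 0.8774


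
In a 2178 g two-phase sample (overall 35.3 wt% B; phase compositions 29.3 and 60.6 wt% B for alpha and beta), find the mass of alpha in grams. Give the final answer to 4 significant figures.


f_alpha = (C_beta - C0) / (C_beta - C_alpha)
f_alpha = (60.6 - 35.3) / (60.6 - 29.3) = 0.808307
m_alpha = f_alpha * m_total = 0.808307 * 2178 = 1760 g


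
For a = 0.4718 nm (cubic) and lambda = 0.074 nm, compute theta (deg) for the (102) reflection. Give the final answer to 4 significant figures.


d = a / sqrt(h^2+k^2+l^2)
d = 0.4718 / sqrt(5) = 0.210995 nm
lambda = 2*d*sin(theta)  =>  sin(theta) = lambda / (2*d)
sin(theta) = 0.074 / (2 * 0.210995) = 0.175359
theta = 10.1 deg


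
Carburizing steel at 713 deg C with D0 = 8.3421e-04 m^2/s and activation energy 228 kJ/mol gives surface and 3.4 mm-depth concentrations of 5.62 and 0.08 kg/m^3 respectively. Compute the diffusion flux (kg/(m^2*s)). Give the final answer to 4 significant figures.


Step 1: D = D0 * exp(-Qd/(R*T))
T = 713 + 273.15 = 986.15 K
D = 8.3421e-04 * exp(-228e3 / (8.314 * 986.15)) = 6.98358e-16 m^2/s
Step 2: J = D * (C1 - C2) / dx
J = 6.98358e-16 * (5.62 - 0.08) / 3.4e-03
J = 1.138e-12 kg/(m^2*s)


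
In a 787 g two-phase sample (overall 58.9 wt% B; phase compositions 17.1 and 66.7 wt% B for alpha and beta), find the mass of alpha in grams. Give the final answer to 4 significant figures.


f_alpha = (C_beta - C0) / (C_beta - C_alpha)
f_alpha = (66.7 - 58.9) / (66.7 - 17.1) = 0.157258
m_alpha = f_alpha * m_total = 0.157258 * 787 = 123.8 g


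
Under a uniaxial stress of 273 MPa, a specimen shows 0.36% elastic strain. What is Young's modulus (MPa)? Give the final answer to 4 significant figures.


E = sigma / epsilon
epsilon = 0.36% = 3.6e-03
E = 273 / 3.6e-03
E = 75830 MPa


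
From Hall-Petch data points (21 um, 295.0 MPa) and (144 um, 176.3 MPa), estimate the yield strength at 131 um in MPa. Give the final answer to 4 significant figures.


sigma_y = sigma0 + k / sqrt(d)
1/sqrt(d1) = 1/sqrt(2.1e-05) = 218.218;  1/sqrt(d2) = 83.3333
k = (sigma1 - sigma2) / (1/sqrt(d1) - 1/sqrt(d2)) = (295.0 - 176.3) / (218.218 - 83.3333) = 0.880012 MPa*m^0.5
sigma0 = sigma1 - k/sqrt(d1) = 295.0 - 0.880012*218.218 = 102.966 MPa
sigma_y(d3) = 102.966 + 0.880012 / sqrt(1.31e-04) = 179.9 MPa


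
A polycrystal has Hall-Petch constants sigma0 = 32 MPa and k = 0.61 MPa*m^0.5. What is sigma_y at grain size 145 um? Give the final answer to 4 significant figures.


sigma_y = sigma0 + k / sqrt(d)
d = 145 um = 1.45e-04 m
sigma_y = 32 + 0.61 / sqrt(1.45e-04)
sigma_y = 82.66 MPa


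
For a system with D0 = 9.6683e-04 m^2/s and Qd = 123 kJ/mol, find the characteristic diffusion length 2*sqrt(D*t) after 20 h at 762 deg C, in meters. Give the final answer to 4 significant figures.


Step 1: D = D0 * exp(-Qd/(R*T))
T = 1035.15 K
D = 9.6683e-04 * exp(-123e3 / (8.314 * 1035.15)) = 6.00386e-10 m^2/s
Step 2: L = 2*sqrt(D*t)
t = 20 h = 72000 s
L = 2*sqrt(6.00386e-10 * 72000) = 0.01315 m


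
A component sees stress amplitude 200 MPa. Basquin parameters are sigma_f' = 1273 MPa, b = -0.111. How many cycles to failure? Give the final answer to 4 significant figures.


sigma_a = sigma_f' * (2*Nf)^b
2*Nf = (sigma_a / sigma_f')^(1/b)
2*Nf = (200 / 1273)^(1/-0.111)
2*Nf = 1.74352e+07
Nf = 8.718e+06 cycles


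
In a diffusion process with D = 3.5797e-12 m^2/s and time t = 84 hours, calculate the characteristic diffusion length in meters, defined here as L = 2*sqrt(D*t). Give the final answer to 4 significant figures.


t = 84 hr = 302400 s
Diffusion length = 2*sqrt(D*t)
= 2*sqrt(3.5797e-12 * 302400)
= 2.081e-03 m


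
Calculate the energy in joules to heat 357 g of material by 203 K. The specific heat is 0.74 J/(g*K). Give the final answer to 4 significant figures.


Q = m * cp * dT
Q = 357 * 0.74 * 203
Q = 53630 J


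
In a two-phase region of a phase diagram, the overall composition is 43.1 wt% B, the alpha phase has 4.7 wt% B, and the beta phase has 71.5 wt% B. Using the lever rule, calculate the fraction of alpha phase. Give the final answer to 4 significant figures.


f_alpha = (C_beta - C0) / (C_beta - C_alpha)
f_alpha = (71.5 - 43.1) / (71.5 - 4.7)
f_alpha = 0.4251


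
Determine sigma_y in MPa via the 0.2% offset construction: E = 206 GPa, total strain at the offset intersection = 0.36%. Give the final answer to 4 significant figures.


Offset strain = 0.002
Elastic strain at yield = total_strain - offset = 3.6e-03 - 0.002 = 1.6e-03
sigma_y = E * elastic_strain = 206000 * 1.6e-03
sigma_y = 329.6 MPa


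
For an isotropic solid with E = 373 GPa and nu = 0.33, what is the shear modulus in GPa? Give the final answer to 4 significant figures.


G = E / (2*(1+nu))
G = 373 / (2*(1+0.33))
G = 140.2 GPa


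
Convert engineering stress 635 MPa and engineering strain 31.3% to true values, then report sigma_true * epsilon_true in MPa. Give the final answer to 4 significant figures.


sigma_true = sigma_eng * (1 + epsilon_eng)
sigma_true = 635 * (1 + 0.313) = 833.755 MPa
epsilon_true = ln(1 + epsilon_eng)
epsilon_true = ln(1 + 0.313) = 0.272315
sigma_true * epsilon_true = 833.755 * 0.272315 = 227 MPa


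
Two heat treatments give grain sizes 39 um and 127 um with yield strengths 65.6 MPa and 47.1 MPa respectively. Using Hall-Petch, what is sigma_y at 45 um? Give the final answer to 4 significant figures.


sigma_y = sigma0 + k / sqrt(d)
1/sqrt(d1) = 1/sqrt(3.9e-05) = 160.128;  1/sqrt(d2) = 88.7357
k = (sigma1 - sigma2) / (1/sqrt(d1) - 1/sqrt(d2)) = (65.6 - 47.1) / (160.128 - 88.7357) = 0.259131 MPa*m^0.5
sigma0 = sigma1 - k/sqrt(d1) = 65.6 - 0.259131*160.128 = 24.1059 MPa
sigma_y(d3) = 24.1059 + 0.259131 / sqrt(4.5e-05) = 62.73 MPa


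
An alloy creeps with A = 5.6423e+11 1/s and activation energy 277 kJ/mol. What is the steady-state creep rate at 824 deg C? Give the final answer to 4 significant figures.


rate = A * exp(-Q / (R*T))
T = 824 + 273.15 = 1097.15 K
rate = 5.6423e+11 * exp(-277e3 / (8.314 * 1097.15))
rate = 0.03657 1/s


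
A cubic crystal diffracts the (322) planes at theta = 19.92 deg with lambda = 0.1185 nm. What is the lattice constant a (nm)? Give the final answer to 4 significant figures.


d = lambda / (2*sin(theta))
d = 0.1185 / (2*sin(19.92 deg))
d = 0.173903 nm
a = d * sqrt(h^2+k^2+l^2) = 0.173903 * sqrt(17)
a = 0.717 nm


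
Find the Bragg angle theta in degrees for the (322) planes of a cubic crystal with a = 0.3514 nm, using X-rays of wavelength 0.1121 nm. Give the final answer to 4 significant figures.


d = a / sqrt(h^2+k^2+l^2)
d = 0.3514 / sqrt(17) = 0.085227 nm
lambda = 2*d*sin(theta)  =>  sin(theta) = lambda / (2*d)
sin(theta) = 0.1121 / (2 * 0.085227) = 0.657655
theta = 41.12 deg


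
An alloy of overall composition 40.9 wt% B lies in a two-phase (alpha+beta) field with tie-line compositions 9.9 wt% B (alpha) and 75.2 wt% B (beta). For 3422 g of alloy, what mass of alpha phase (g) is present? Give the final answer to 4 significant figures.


f_alpha = (C_beta - C0) / (C_beta - C_alpha)
f_alpha = (75.2 - 40.9) / (75.2 - 9.9) = 0.525268
m_alpha = f_alpha * m_total = 0.525268 * 3422 = 1797 g


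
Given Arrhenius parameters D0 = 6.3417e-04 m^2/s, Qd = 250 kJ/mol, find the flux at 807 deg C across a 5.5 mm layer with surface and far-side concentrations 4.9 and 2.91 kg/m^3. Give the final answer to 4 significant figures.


Step 1: D = D0 * exp(-Qd/(R*T))
T = 807 + 273.15 = 1080.15 K
D = 6.3417e-04 * exp(-250e3 / (8.314 * 1080.15)) = 5.15343e-16 m^2/s
Step 2: J = D * (C1 - C2) / dx
J = 5.15343e-16 * (4.9 - 2.91) / 5.5e-03
J = 1.865e-13 kg/(m^2*s)


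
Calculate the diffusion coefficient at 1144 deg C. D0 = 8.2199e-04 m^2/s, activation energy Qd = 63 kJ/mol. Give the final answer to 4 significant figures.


D = D0 * exp(-Qd / (R*T))
T = 1417.15 K
D = 8.2199e-04 * exp(-63e3 / (8.314 * 1417.15))
D = 3.914e-06 m^2/s


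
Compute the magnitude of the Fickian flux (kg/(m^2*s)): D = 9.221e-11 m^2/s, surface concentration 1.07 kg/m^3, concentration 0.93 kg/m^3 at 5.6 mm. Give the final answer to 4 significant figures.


J = -D * (dC/dx) = D * (C1 - C2) / dx
J = 9.221e-11 * (1.07 - 0.93) / 5.6e-03
J = 2.305e-09 kg/(m^2*s)


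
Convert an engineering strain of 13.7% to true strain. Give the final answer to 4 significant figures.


epsilon_true = ln(1 + epsilon_eng)
epsilon_true = ln(1 + 0.137)
epsilon_true = 0.1284


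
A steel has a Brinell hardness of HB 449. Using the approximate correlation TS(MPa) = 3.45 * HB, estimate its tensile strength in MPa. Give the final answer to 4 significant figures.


TS (MPa) = 3.45 * HB
TS = 3.45 * 449
TS = 1549 MPa


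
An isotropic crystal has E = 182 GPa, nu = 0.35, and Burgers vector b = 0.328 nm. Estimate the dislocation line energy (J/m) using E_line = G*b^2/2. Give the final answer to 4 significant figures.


Step 1: G = E / (2*(1+nu))
G = 182 / (2*(1+0.35)) = 67.4074 GPa = 6.74074e+10 Pa
Step 2: E_line = G*b^2/2
b = 0.328 nm = 3.28e-10 m
E_line = 0.5 * 6.74074e+10 * (3.28e-10)^2 = 3.626e-09 J/m


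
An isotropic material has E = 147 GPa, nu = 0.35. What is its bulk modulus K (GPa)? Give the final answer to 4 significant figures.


K = E / (3*(1-2*nu))
K = 147 / (3*(1-2*0.35))
K = 163.3 GPa


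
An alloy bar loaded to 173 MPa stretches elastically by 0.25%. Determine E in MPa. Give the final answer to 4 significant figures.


E = sigma / epsilon
epsilon = 0.25% = 2.5e-03
E = 173 / 2.5e-03
E = 69200 MPa


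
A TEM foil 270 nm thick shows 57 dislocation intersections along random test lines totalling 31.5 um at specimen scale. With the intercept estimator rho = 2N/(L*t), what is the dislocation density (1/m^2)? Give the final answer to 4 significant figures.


rho = 2N / (L * t)
L = 31.5 um = 3.15e-05 m, t = 270 nm = 2.7e-07 m
rho = 2 * 57 / (3.15e-05 * 2.7e-07)
rho = 1.34e+13 1/m^2


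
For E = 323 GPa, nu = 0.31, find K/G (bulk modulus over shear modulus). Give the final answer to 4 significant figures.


G = E / (2*(1+nu))
G = 323 / (2*(1+0.31)) = 123.282 GPa
K = E / (3*(1-2*nu))
K = 323 / (3*(1-2*0.31)) = 283.333 GPa
K/G = 283.333 / 123.282 = 2.298


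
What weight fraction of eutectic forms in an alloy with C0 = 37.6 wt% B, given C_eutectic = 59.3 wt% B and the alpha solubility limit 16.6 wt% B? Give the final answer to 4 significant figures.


f_primary = (C_e - C0) / (C_e - C_alpha_max)
f_primary = (59.3 - 37.6) / (59.3 - 16.6)
f_primary = 0.508197
f_eutectic = 1 - 0.508197 = 0.4918


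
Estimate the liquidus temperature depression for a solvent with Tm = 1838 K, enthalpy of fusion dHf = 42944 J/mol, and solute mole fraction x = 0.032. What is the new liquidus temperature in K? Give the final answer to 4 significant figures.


dT = R*Tm^2*x / dHf
dT = 8.314 * 1838^2 * 0.032 / 42944
dT = 20.929 K
T_new = 1838 - 20.929 = 1817 K


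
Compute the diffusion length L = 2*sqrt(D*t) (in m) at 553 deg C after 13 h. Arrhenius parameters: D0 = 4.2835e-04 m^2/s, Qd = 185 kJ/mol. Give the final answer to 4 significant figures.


Step 1: D = D0 * exp(-Qd/(R*T))
T = 826.15 K
D = 4.2835e-04 * exp(-185e3 / (8.314 * 826.15)) = 8.59921e-16 m^2/s
Step 2: L = 2*sqrt(D*t)
t = 13 h = 46800 s
L = 2*sqrt(8.59921e-16 * 46800) = 1.269e-05 m


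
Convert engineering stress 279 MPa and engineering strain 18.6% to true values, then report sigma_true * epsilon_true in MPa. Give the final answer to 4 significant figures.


sigma_true = sigma_eng * (1 + epsilon_eng)
sigma_true = 279 * (1 + 0.186) = 330.894 MPa
epsilon_true = ln(1 + epsilon_eng)
epsilon_true = ln(1 + 0.186) = 0.170586
sigma_true * epsilon_true = 330.894 * 0.170586 = 56.45 MPa


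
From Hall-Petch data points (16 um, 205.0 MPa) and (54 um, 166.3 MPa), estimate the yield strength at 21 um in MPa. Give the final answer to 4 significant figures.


sigma_y = sigma0 + k / sqrt(d)
1/sqrt(d1) = 1/sqrt(1.6e-05) = 250;  1/sqrt(d2) = 136.083
k = (sigma1 - sigma2) / (1/sqrt(d1) - 1/sqrt(d2)) = (205.0 - 166.3) / (250 - 136.083) = 0.33972 MPa*m^0.5
sigma0 = sigma1 - k/sqrt(d1) = 205.0 - 0.33972*250 = 120.07 MPa
sigma_y(d3) = 120.07 + 0.33972 / sqrt(2.1e-05) = 194.2 MPa
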